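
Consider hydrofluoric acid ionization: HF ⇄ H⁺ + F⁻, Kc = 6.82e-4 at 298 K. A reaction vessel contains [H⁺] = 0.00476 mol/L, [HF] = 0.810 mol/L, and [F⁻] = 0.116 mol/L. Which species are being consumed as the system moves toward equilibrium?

Qc = [H⁺]·[F⁻] / [HF] = (0.00476)·(0.116) / (0.810) = 6.82e-4
Qc = 6.82e-4 = Kc; the system is at equilibrium.

none (at equilibrium)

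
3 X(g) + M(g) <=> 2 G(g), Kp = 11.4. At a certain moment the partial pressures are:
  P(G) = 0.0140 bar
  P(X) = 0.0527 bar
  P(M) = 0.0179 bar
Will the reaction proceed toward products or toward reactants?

toward reactants

Qp = P(G)² / (P(X)³·P(M)) = (0.0140)² / ((0.0527)³·(0.0179)) = 74.8
Qp = 74.8 > Kp = 11.4, so the reverse reaction proceeds.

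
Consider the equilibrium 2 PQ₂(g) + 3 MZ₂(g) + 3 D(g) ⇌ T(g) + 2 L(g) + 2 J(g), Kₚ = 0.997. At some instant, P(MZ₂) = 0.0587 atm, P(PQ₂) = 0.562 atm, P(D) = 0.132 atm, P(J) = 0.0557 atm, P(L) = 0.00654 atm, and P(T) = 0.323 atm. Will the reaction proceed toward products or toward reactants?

Qₚ = P(T)·P(L)²·P(J)² / (P(PQ₂)²·P(MZ₂)³·P(D)³) = (0.323)·(0.00654)²·(0.0557)² / ((0.562)²·(0.0587)³·(0.132)³) = 0.292
Qₚ = 0.292 < Kₚ = 0.997, so the forward reaction proceeds.

in the forward direction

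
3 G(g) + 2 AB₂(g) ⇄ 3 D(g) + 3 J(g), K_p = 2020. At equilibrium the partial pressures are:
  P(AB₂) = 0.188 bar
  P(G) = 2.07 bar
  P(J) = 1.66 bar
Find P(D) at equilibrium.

At equilibrium, K_p = P(D)³·P(J)³ / (P(G)³·P(AB₂)²) = 2020.
(P(D))³·(1.66)³ / ((2.07)³·(0.188)²) = 2020
P(D)³ = 138 ⇒ P(D) = 5.17 bar

P(D) = 5.17 bar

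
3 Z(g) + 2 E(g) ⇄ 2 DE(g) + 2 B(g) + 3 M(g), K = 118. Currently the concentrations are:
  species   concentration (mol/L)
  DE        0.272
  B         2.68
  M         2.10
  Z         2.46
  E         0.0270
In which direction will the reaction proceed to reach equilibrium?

Q = [DE]²·[B]²·[M]³ / ([Z]³·[E]²) = (0.272)²·(2.68)²·(2.10)³ / ((2.46)³·(0.0270)²) = 453
Q = 453 > K = 118, so the reverse reaction proceeds.

reverse (toward reactants)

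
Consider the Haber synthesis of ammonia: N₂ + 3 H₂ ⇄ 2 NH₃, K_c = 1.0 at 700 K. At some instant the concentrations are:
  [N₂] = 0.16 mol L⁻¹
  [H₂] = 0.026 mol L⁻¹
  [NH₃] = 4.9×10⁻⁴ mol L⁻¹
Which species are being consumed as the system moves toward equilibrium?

N₂, H₂ (reactants)

Q_c = [NH₃]² / ([N₂]·[H₂]³) = (4.9×10⁻⁴)² / ((0.16)·(0.026)³) = 0.085
Q_c = 0.085 < K_c = 1.0: net forward reaction.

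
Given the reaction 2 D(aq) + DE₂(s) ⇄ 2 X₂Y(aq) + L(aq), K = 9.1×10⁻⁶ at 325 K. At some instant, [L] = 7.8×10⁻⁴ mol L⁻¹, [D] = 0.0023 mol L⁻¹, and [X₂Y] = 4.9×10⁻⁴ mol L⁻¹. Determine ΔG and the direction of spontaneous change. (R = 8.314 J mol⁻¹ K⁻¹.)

(DE₂ is a pure solid — omitted from Q.)
Q = [X₂Y]²·[L] / [D]² = (4.9×10⁻⁴)²·(7.8×10⁻⁴) / (0.0023)² = 3.54×10⁻⁵
ΔG = RT ln(Q/K) = (8.314 J mol⁻¹ K⁻¹)(325 K) × ln(3.54×10⁻⁵/9.1×10⁻⁶)
   = (2.702 kJ/mol)(1.358) = 3.67 kJ/mol
ΔG > 0, so the forward reaction is non-spontaneous (proceeds in reverse).

ΔG = 3.67 kJ/mol; the forward reaction is non-spontaneous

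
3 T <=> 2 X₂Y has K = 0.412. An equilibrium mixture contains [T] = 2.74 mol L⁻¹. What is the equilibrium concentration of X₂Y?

At equilibrium, K = [X₂Y]² / [T]³ = 0.412.
([X₂Y])² / (2.74)³ = 0.412
[X₂Y]² = 8.48 ⇒ [X₂Y] = 2.91 mol L⁻¹

[X₂Y] = 2.91 mol L⁻¹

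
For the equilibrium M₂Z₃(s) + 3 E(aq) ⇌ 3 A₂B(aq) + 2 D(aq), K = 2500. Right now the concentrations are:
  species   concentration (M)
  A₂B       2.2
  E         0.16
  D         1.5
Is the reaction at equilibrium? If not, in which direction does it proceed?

reverse (toward reactants)

(M₂Z₃ is a pure solid — omitted from Q.)
Q = [A₂B]³·[D]² / [E]³ = (2.2)³·(1.5)² / (0.16)³ = 5800
Q = 5800 > K = 2500, so the reverse reaction proceeds.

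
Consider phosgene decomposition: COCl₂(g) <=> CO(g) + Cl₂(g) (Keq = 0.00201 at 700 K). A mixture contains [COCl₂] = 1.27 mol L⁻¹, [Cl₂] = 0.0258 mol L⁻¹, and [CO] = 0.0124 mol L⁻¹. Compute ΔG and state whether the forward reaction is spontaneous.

ΔG = -12.1 kJ/mol; the forward reaction is spontaneous

Q = [CO]·[Cl₂] / [COCl₂] = (0.0124)·(0.0258) / (1.27) = 2.52e-4
ΔG = RT ln(Q/Keq) = (8.314 J mol⁻¹ K⁻¹)(700 K) × ln(2.52e-4/0.00201)
   = (5.820 kJ/mol)(-2.076) = -12.1 kJ/mol
ΔG < 0, so the forward reaction is spontaneous (proceeds forward).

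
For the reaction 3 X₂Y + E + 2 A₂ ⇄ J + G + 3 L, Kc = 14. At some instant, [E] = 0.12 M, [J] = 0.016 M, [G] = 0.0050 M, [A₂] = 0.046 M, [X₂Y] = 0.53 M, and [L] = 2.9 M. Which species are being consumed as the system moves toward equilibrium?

Qc = [J]·[G]·[L]³ / ([X₂Y]³·[E]·[A₂]²) = (0.016)·(0.0050)·(2.9)³ / ((0.53)³·(0.12)·(0.046)²) = 52
Qc = 52 > Kc = 14: net reverse reaction.

J, G, L (products)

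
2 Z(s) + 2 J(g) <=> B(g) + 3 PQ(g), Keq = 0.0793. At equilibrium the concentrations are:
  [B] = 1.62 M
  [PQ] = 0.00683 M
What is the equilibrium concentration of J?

(Z is a pure solid — omitted from Keq.)
At equilibrium, Keq = [B]·[PQ]³ / [J]² = 0.0793.
(1.62)·(0.00683)³ / ([J])² = 0.0793
[J]² = 6.51e-6 ⇒ [J] = 0.00255 M

[J] = 0.00255 M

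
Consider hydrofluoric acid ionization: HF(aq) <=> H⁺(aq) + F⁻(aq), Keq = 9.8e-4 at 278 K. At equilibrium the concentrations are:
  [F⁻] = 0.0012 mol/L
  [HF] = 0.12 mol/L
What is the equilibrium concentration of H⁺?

At equilibrium, Keq = [H⁺]·[F⁻] / [HF] = 9.8e-4.
([H⁺])·(0.0012) / (0.12) = 9.8e-4
[H⁺] = 0.0980 = 0.098 mol/L

[H⁺] = 0.098 mol/L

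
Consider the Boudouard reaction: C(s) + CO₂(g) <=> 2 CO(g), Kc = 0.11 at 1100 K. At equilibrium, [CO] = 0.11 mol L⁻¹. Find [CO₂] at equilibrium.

(C is a pure solid — omitted from Kc.)
At equilibrium, Kc = [CO]² / [CO₂] = 0.11.
(0.11)² / ([CO₂]) = 0.11
[CO₂] = 0.110 = 0.11 mol L⁻¹

[CO₂] = 0.11 mol L⁻¹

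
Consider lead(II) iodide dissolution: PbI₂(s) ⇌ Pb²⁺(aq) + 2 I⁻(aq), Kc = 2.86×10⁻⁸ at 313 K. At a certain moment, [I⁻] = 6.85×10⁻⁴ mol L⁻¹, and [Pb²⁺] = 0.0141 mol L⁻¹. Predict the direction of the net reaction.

toward products

(PbI₂ is a pure solid — omitted from Qc.)
Qc = [Pb²⁺]·[I⁻]² = (0.0141)·(6.85×10⁻⁴)² = 6.62×10⁻⁹
Qc = 6.62×10⁻⁹ < Kc = 2.86×10⁻⁸, so the forward reaction proceeds.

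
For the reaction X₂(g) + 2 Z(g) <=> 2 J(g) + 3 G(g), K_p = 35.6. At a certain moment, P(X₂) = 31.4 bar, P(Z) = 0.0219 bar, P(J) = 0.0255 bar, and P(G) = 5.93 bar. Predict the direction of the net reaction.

forward (toward products)

Q_p = P(J)²·P(G)³ / (P(X₂)·P(Z)²) = (0.0255)²·(5.93)³ / ((31.4)·(0.0219)²) = 9.00
Q_p = 9.00 < K_p = 35.6, so the forward reaction proceeds.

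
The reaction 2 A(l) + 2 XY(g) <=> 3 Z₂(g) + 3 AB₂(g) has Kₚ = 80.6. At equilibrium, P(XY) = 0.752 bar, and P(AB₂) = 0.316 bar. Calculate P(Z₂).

(A is a pure liquid — omitted from Kₚ.)
At equilibrium, Kₚ = P(Z₂)³·P(AB₂)³ / P(XY)² = 80.6.
(P(Z₂))³·(0.316)³ / (0.752)² = 80.6
P(Z₂)³ = 1440 ⇒ P(Z₂) = 11.3 bar

P(Z₂) = 11.3 bar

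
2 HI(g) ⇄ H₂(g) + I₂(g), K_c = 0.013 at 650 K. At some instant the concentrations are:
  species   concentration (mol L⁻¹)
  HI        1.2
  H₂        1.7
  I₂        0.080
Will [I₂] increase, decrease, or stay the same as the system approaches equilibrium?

Q_c = [H₂]·[I₂] / [HI]² = (1.7)·(0.080) / (1.2)² = 0.094
Q_c = 0.094 > K_c = 0.013: net reverse reaction.
I₂ is a product, so it decreases.

decrease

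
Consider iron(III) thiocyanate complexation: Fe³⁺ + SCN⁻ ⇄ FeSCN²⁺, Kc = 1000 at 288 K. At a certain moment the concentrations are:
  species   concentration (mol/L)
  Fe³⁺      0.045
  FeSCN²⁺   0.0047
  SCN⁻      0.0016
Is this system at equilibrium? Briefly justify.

no; Q < K, reaction proceeds forward

Qc = [FeSCN²⁺] / ([Fe³⁺]·[SCN⁻]) = (0.0047) / ((0.045)·(0.0016)) = 65
Qc = 65 < Kc = 1000: net forward reaction.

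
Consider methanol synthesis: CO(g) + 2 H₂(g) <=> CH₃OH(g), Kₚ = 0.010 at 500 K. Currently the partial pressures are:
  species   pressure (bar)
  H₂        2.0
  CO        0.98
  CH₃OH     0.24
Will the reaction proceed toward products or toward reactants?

reverse (toward reactants)

Qₚ = P(CH₃OH) / (P(CO)·P(H₂)²) = (0.24) / ((0.98)·(2.0)²) = 0.061
Qₚ = 0.061 > Kₚ = 0.010, so the reverse reaction proceeds.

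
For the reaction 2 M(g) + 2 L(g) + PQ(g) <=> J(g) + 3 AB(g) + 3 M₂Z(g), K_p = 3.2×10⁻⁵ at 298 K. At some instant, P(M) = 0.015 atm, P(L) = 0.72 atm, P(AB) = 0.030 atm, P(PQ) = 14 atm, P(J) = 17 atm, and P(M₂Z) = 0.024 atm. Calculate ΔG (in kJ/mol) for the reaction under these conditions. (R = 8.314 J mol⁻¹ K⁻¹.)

Q_p = P(J)·P(AB)³·P(M₂Z)³ / (P(M)²·P(L)²·P(PQ)) = (17)·(0.030)³·(0.024)³ / ((0.015)²·(0.72)²·(14)) = 3.89×10⁻⁶
ΔG = RT ln(Q_p/K_p) = (8.314 J mol⁻¹ K⁻¹)(298 K) × ln(3.89×10⁻⁶/3.2×10⁻⁵)
   = (2.478 kJ/mol)(-2.107) = -5.22 kJ/mol
ΔG < 0, so the forward reaction is spontaneous (proceeds forward).

ΔG = -5.22 kJ/mol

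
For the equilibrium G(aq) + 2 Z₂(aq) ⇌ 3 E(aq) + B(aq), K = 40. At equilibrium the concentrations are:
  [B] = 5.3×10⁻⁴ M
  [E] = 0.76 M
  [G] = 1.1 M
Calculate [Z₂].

At equilibrium, K = [E]³·[B] / ([G]·[Z₂]²) = 40.
(0.76)³·(5.3×10⁻⁴) / ((1.1)·([Z₂])²) = 40
[Z₂]² = 5.29×10⁻⁶ ⇒ [Z₂] = 0.0023 M

[Z₂] = 0.0023 M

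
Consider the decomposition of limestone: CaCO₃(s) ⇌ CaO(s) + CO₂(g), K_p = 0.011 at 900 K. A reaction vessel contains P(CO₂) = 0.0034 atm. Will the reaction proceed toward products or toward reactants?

(CaCO₃, CaO are pure solids — omitted from Q_p.)
Q_p = P(CO₂) = 0.0034
Q_p = 0.0034 < K_p = 0.011, so the forward reaction proceeds.

to the right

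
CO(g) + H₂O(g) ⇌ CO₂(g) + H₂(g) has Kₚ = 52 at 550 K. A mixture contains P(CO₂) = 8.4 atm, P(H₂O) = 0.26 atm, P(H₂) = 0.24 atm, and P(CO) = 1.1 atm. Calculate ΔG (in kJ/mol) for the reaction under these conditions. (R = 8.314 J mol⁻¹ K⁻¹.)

Qₚ = P(CO₂)·P(H₂) / (P(CO)·P(H₂O)) = (8.4)·(0.24) / ((1.1)·(0.26)) = 7.05
ΔG = RT ln(Qₚ/Kₚ) = (8.314 J mol⁻¹ K⁻¹)(550 K) × ln(7.05/52)
   = (4.573 kJ/mol)(-1.998) = -9.14 kJ/mol
ΔG < 0, so the forward reaction is spontaneous (proceeds forward).

ΔG = -9.14 kJ/mol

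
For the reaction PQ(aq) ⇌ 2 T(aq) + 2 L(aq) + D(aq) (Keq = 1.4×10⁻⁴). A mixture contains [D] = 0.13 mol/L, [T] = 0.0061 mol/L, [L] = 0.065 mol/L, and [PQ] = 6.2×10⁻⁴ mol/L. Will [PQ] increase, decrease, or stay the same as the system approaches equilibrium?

decrease

Q = [T]²·[L]²·[D] / [PQ] = (0.0061)²·(0.065)²·(0.13) / (6.2×10⁻⁴) = 3.3×10⁻⁵
Q = 3.3×10⁻⁵ < Keq = 1.4×10⁻⁴: net forward reaction.
PQ is a reactant, so it decreases.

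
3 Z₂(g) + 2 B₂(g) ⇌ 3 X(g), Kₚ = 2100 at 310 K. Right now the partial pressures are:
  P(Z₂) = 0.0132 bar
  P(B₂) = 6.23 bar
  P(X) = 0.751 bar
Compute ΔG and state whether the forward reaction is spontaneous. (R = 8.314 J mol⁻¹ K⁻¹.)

Qₚ = P(X)³ / (P(Z₂)³·P(B₂)²) = (0.751)³ / ((0.0132)³·(6.23)²) = 4740
ΔG = RT ln(Qₚ/Kₚ) = (8.314 J mol⁻¹ K⁻¹)(310 K) × ln(4740/2100)
   = (2.577 kJ/mol)(0.8141) = 2.10 kJ/mol
ΔG > 0, so the forward reaction is non-spontaneous (proceeds in reverse).

ΔG = 2.10 kJ/mol; the forward reaction is non-spontaneous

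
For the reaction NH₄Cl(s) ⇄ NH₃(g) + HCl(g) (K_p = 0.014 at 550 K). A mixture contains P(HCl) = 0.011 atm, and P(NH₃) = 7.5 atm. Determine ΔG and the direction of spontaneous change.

(NH₄Cl is a pure solid — omitted from Q_p.)
Q_p = P(NH₃)·P(HCl) = (7.5)·(0.011) = 0.0825
ΔG = RT ln(Q_p/K_p) = (8.314 J mol⁻¹ K⁻¹)(550 K) × ln(0.0825/0.014)
   = (4.573 kJ/mol)(1.774) = 8.11 kJ/mol
ΔG > 0, so the forward reaction is non-spontaneous (proceeds in reverse).

ΔG = 8.11 kJ/mol; the forward reaction is non-spontaneous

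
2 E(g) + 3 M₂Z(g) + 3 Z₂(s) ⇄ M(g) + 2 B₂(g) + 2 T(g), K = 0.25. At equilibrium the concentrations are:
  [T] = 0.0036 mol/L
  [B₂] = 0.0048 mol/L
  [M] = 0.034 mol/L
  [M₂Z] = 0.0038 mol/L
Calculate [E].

[E] = 0.027 mol/L

(Z₂ is a pure solid — omitted from K.)
At equilibrium, K = [M]·[B₂]²·[T]² / ([E]²·[M₂Z]³) = 0.25.
(0.034)·(0.0048)²·(0.0036)² / (([E])²·(0.0038)³) = 0.25
[E]² = 7.40e-4 ⇒ [E] = 0.027 mol/L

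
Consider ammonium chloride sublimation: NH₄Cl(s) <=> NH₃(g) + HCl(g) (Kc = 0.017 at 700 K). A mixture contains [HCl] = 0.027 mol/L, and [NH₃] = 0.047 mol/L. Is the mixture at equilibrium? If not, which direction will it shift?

(NH₄Cl is a pure solid — omitted from Qc.)
Qc = [NH₃]·[HCl] = (0.047)·(0.027) = 0.0013
Qc = 0.0013 < Kc = 0.017: net forward reaction.

no; Q < K, reaction proceeds forward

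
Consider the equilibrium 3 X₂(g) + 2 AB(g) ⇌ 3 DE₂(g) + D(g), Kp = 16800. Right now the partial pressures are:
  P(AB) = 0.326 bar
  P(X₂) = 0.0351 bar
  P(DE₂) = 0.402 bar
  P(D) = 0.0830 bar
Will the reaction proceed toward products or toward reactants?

in the forward direction

Qp = P(DE₂)³·P(D) / (P(X₂)³·P(AB)²) = (0.402)³·(0.0830) / ((0.0351)³·(0.326)²) = 1170
Qp = 1170 < Kp = 16800, so the forward reaction proceeds.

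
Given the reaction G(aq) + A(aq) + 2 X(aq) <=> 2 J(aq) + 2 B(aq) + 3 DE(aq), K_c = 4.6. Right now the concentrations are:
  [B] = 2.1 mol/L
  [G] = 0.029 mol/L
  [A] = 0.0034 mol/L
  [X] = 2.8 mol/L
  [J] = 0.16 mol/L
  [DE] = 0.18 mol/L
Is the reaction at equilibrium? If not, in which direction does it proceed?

in the forward direction

Q_c = [J]²·[B]²·[DE]³ / ([G]·[A]·[X]²) = (0.16)²·(2.1)²·(0.18)³ / ((0.029)·(0.0034)·(2.8)²) = 0.85
Q_c = 0.85 < K_c = 4.6, so the forward reaction proceeds.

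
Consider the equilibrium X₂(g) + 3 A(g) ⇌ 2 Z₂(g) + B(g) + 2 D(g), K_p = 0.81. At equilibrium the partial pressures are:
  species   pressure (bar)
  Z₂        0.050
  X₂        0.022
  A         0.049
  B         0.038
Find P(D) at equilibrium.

P(D) = 0.15 bar

At equilibrium, K_p = P(Z₂)²·P(B)·P(D)² / (P(X₂)·P(A)³) = 0.81.
(0.050)²·(0.038)·(P(D))² / ((0.022)·(0.049)³) = 0.81
P(D)² = 0.0221 ⇒ P(D) = 0.15 bar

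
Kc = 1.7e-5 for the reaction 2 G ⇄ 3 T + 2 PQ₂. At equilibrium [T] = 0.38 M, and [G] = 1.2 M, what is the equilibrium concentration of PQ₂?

[PQ₂] = 0.021 M

At equilibrium, Kc = [T]³·[PQ₂]² / [G]² = 1.7e-5.
(0.38)³·([PQ₂])² / (1.2)² = 1.7e-5
[PQ₂]² = 4.46e-4 ⇒ [PQ₂] = 0.021 M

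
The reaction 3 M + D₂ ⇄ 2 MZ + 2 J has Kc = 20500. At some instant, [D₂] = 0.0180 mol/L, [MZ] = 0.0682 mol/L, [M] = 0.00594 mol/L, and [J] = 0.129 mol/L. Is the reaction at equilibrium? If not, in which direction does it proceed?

no net change (already at equilibrium)

Qc = [MZ]²·[J]² / ([M]³·[D₂]) = (0.0682)²·(0.129)² / ((0.00594)³·(0.0180)) = 20500
Qc = 20500 = Kc, so the system is already at equilibrium.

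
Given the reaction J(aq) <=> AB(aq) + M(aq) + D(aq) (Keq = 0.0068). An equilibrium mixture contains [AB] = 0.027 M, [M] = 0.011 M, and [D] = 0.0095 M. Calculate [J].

At equilibrium, Keq = [AB]·[M]·[D] / [J] = 0.0068.
(0.027)·(0.011)·(0.0095) / ([J]) = 0.0068
[J] = 4.15×10⁻⁴ = 4.1×10⁻⁴ M

[J] = 4.1×10⁻⁴ M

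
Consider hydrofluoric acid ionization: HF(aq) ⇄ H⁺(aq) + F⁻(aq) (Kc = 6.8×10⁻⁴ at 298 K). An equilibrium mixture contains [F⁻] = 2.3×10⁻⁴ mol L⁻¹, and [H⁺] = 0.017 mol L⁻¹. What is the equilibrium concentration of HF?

At equilibrium, Kc = [H⁺]·[F⁻] / [HF] = 6.8×10⁻⁴.
(0.017)·(2.3×10⁻⁴) / ([HF]) = 6.8×10⁻⁴
[HF] = 0.00575 = 0.0057 mol L⁻¹

[HF] = 0.0057 mol L⁻¹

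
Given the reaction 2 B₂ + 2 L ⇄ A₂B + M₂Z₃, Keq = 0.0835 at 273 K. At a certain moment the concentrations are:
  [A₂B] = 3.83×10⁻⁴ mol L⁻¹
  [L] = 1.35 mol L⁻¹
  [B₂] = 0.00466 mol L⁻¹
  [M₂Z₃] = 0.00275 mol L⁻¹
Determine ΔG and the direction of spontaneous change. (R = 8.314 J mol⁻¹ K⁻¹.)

Q = [A₂B]·[M₂Z₃] / ([B₂]²·[L]²) = (3.83×10⁻⁴)·(0.00275) / ((0.00466)²·(1.35)²) = 0.0266
ΔG = RT ln(Q/Keq) = (8.314 J mol⁻¹ K⁻¹)(273 K) × ln(0.0266/0.0835)
   = (2.270 kJ/mol)(-1.144) = -2.60 kJ/mol
ΔG < 0, so the forward reaction is spontaneous (proceeds forward).

ΔG = -2.60 kJ/mol; the forward reaction is spontaneous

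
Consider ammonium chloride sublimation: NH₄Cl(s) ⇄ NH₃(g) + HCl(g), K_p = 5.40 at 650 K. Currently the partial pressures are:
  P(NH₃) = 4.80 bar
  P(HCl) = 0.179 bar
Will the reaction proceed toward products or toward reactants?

in the forward direction

(NH₄Cl is a pure solid — omitted from Q_p.)
Q_p = P(NH₃)·P(HCl) = (4.80)·(0.179) = 0.859
Q_p = 0.859 < K_p = 5.40, so the forward reaction proceeds.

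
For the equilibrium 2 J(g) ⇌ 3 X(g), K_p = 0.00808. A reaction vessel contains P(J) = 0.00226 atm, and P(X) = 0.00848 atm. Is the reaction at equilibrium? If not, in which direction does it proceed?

Q_p = P(X)³ / P(J)² = (0.00848)³ / (0.00226)² = 0.119
Q_p = 0.119 > K_p = 0.00808, so the reverse reaction proceeds.

toward reactants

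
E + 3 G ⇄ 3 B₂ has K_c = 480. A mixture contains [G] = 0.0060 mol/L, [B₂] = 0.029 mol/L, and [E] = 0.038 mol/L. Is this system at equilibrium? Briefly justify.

no; Q > K, reaction proceeds in reverse

Q_c = [B₂]³ / ([E]·[G]³) = (0.029)³ / ((0.038)·(0.0060)³) = 3000
Q_c = 3000 > K_c = 480: net reverse reaction.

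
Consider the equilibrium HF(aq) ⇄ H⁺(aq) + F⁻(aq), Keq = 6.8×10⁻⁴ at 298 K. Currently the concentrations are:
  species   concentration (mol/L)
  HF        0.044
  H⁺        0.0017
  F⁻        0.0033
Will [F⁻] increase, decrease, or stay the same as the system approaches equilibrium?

increase

Q = [H⁺]·[F⁻] / [HF] = (0.0017)·(0.0033) / (0.044) = 1.3×10⁻⁴
Q = 1.3×10⁻⁴ < Keq = 6.8×10⁻⁴: net forward reaction.
F⁻ is a product, so it increases.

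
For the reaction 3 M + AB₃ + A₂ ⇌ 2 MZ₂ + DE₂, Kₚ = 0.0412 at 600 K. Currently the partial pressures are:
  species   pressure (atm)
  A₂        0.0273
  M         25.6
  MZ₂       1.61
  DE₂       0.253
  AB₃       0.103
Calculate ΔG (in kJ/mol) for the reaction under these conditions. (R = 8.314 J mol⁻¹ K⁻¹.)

Qₚ = P(MZ₂)²·P(DE₂) / (P(M)³·P(AB₃)·P(A₂)) = (1.61)²·(0.253) / ((25.6)³·(0.103)·(0.0273)) = 0.0139
ΔG = RT ln(Qₚ/Kₚ) = (8.314 J mol⁻¹ K⁻¹)(600 K) × ln(0.0139/0.0412)
   = (4.988 kJ/mol)(-1.087) = -5.42 kJ/mol
ΔG < 0, so the forward reaction is spontaneous (proceeds forward).

ΔG = -5.42 kJ/mol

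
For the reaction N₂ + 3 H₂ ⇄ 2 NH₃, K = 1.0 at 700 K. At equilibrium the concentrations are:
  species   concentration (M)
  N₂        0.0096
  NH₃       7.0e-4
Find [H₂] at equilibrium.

At equilibrium, K = [NH₃]² / ([N₂]·[H₂]³) = 1.0.
(7.0e-4)² / ((0.0096)·([H₂])³) = 1.0
[H₂]³ = 5.10e-5 ⇒ [H₂] = 0.037 M

[H₂] = 0.037 M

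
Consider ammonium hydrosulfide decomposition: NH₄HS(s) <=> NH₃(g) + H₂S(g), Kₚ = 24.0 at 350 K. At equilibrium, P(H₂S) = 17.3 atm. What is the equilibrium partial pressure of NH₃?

(NH₄HS is a pure solid — omitted from Kₚ.)
At equilibrium, Kₚ = P(NH₃)·P(H₂S) = 24.0.
(P(NH₃))·(17.3) = 24.0
P(NH₃) = 1.39 atm

P(NH₃) = 1.39 atm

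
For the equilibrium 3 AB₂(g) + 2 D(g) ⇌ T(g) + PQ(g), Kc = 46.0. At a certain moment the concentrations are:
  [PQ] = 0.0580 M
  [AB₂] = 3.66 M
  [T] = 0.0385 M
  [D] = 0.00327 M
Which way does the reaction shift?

in the forward direction

Qc = [T]·[PQ] / ([AB₂]³·[D]²) = (0.0385)·(0.0580) / ((3.66)³·(0.00327)²) = 4.26
Qc = 4.26 < Kc = 46.0, so the forward reaction proceeds.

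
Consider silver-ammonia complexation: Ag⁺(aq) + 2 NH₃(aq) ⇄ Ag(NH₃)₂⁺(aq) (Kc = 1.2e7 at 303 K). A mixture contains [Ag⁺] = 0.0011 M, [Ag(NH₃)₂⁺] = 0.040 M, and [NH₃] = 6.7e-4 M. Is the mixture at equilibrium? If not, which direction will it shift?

Qc = [Ag(NH₃)₂⁺] / ([Ag⁺]·[NH₃]²) = (0.040) / ((0.0011)·(6.7e-4)²) = 8.1e7
Qc = 8.1e7 > Kc = 1.2e7: net reverse reaction.

no; Q > K, reaction proceeds in reverse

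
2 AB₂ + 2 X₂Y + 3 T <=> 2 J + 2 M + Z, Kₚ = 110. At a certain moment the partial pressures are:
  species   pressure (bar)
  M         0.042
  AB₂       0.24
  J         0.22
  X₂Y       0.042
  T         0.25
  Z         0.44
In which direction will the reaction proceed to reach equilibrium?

forward (toward products)

Qₚ = P(J)²·P(M)²·P(Z) / (P(AB₂)²·P(X₂Y)²·P(T)³) = (0.22)²·(0.042)²·(0.44) / ((0.24)²·(0.042)²·(0.25)³) = 24
Qₚ = 24 < Kₚ = 110, so the forward reaction proceeds.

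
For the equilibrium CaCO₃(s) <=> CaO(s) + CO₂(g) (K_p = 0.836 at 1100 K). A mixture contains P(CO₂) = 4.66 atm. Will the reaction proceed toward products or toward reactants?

in the reverse direction

(CaCO₃, CaO are pure solids — omitted from Q_p.)
Q_p = P(CO₂) = 4.66
Q_p = 4.66 > K_p = 0.836, so the reverse reaction proceeds.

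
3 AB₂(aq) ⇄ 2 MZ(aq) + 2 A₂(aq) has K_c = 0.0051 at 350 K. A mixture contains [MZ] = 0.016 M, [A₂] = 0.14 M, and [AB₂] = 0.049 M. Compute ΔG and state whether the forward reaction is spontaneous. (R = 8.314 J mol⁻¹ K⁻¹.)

Q_c = [MZ]²·[A₂]² / [AB₂]³ = (0.016)²·(0.14)² / (0.049)³ = 0.0426
ΔG = RT ln(Q_c/K_c) = (8.314 J mol⁻¹ K⁻¹)(350 K) × ln(0.0426/0.0051)
   = (2.910 kJ/mol)(2.123) = 6.18 kJ/mol
ΔG > 0, so the forward reaction is non-spontaneous (proceeds in reverse).

ΔG = 6.18 kJ/mol; the forward reaction is non-spontaneous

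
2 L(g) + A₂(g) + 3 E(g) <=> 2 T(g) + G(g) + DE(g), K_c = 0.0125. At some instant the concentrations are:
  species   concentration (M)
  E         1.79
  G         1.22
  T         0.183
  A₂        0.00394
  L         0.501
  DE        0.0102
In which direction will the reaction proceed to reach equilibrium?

to the left

Q_c = [T]²·[G]·[DE] / ([L]²·[A₂]·[E]³) = (0.183)²·(1.22)·(0.0102) / ((0.501)²·(0.00394)·(1.79)³) = 0.0735
Q_c = 0.0735 > K_c = 0.0125, so the reverse reaction proceeds.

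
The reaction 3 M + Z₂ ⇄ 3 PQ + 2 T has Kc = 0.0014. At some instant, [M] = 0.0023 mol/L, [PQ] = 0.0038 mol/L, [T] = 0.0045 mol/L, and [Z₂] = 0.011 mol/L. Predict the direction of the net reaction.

Qc = [PQ]³·[T]² / ([M]³·[Z₂]) = (0.0038)³·(0.0045)² / ((0.0023)³·(0.011)) = 0.0083
Qc = 0.0083 > Kc = 0.0014, so the reverse reaction proceeds.

to the left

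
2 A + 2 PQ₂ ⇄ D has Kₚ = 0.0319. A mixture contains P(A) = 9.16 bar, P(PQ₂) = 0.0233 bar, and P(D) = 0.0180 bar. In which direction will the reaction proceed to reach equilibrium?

Qₚ = P(D) / (P(A)²·P(PQ₂)²) = (0.0180) / ((9.16)²·(0.0233)²) = 0.395
Qₚ = 0.395 > Kₚ = 0.0319, so the reverse reaction proceeds.

to the left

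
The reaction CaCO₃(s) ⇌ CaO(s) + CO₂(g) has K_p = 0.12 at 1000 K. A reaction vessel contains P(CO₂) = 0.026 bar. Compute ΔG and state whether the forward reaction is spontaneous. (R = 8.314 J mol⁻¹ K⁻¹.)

ΔG = -12.7 kJ/mol; the forward reaction is spontaneous

(CaCO₃, CaO are pure solids — omitted from Q_p.)
Q_p = P(CO₂) = 0.0260
ΔG = RT ln(Q_p/K_p) = (8.314 J mol⁻¹ K⁻¹)(1000 K) × ln(0.0260/0.12)
   = (8.314 kJ/mol)(-1.529) = -12.7 kJ/mol
ΔG < 0, so the forward reaction is spontaneous (proceeds forward).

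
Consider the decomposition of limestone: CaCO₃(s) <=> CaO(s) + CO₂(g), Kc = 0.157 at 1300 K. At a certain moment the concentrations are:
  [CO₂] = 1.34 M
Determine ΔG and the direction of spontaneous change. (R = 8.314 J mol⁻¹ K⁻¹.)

(CaCO₃, CaO are pure solids — omitted from Qc.)
Qc = [CO₂] = 1.34
ΔG = RT ln(Qc/Kc) = (8.314 J mol⁻¹ K⁻¹)(1300 K) × ln(1.34/0.157)
   = (10.81 kJ/mol)(2.144) = 23.2 kJ/mol
ΔG > 0, so the forward reaction is non-spontaneous (proceeds in reverse).

ΔG = 23.2 kJ/mol; the forward reaction is non-spontaneous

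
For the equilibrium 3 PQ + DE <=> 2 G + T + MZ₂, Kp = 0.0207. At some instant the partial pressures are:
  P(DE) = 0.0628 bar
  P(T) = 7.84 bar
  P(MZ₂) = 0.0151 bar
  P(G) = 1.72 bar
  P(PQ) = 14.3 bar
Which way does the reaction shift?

forward (toward products)

Qp = P(G)²·P(T)·P(MZ₂) / (P(PQ)³·P(DE)) = (1.72)²·(7.84)·(0.0151) / ((14.3)³·(0.0628)) = 0.00191
Qp = 0.00191 < Kp = 0.0207, so the forward reaction proceeds.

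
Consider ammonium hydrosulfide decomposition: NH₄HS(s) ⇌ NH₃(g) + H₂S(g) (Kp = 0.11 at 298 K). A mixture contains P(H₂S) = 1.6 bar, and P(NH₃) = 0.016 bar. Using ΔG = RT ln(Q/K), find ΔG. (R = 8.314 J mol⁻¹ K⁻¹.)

ΔG = -3.61 kJ/mol

(NH₄HS is a pure solid — omitted from Qp.)
Qp = P(NH₃)·P(H₂S) = (0.016)·(1.6) = 0.0256
ΔG = RT ln(Qp/Kp) = (8.314 J mol⁻¹ K⁻¹)(298 K) × ln(0.0256/0.11)
   = (2.478 kJ/mol)(-1.458) = -3.61 kJ/mol
ΔG < 0, so the forward reaction is spontaneous (proceeds forward).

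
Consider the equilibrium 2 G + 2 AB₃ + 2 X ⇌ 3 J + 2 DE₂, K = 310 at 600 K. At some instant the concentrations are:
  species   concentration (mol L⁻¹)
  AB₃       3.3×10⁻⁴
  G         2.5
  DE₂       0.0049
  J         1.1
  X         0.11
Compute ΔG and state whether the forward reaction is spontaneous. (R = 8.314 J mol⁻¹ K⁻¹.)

Q = [J]³·[DE₂]² / ([G]²·[AB₃]²·[X]²) = (1.1)³·(0.0049)² / ((2.5)²·(3.3×10⁻⁴)²·(0.11)²) = 3880
ΔG = RT ln(Q/K) = (8.314 J mol⁻¹ K⁻¹)(600 K) × ln(3880/310)
   = (4.988 kJ/mol)(2.527) = 12.6 kJ/mol
ΔG > 0, so the forward reaction is non-spontaneous (proceeds in reverse).

ΔG = 12.6 kJ/mol; the forward reaction is non-spontaneous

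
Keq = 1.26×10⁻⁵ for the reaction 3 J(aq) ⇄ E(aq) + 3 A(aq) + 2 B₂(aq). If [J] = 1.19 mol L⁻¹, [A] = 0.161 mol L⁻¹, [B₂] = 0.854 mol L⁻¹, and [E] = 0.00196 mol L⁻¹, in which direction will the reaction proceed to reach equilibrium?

in the forward direction

Q = [E]·[A]³·[B₂]² / [J]³ = (0.00196)·(0.161)³·(0.854)² / (1.19)³ = 3.54×10⁻⁶
Q = 3.54×10⁻⁶ < Keq = 1.26×10⁻⁵, so the forward reaction proceeds.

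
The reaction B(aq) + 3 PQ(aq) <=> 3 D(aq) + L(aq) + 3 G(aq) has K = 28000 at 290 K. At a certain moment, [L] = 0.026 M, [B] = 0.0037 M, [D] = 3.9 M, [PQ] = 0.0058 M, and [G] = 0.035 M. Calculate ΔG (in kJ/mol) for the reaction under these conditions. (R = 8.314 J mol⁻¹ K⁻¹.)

ΔG = 2.86 kJ/mol

Q = [D]³·[L]·[G]³ / ([B]·[PQ]³) = (3.9)³·(0.026)·(0.035)³ / ((0.0037)·(0.0058)³) = 91600
ΔG = RT ln(Q/K) = (8.314 J mol⁻¹ K⁻¹)(290 K) × ln(91600/28000)
   = (2.411 kJ/mol)(1.185) = 2.86 kJ/mol
ΔG > 0, so the forward reaction is non-spontaneous (proceeds in reverse).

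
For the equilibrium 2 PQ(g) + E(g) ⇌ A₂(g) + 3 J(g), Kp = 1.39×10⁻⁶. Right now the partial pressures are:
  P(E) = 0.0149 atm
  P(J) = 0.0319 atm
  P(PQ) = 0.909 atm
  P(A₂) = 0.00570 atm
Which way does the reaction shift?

Qp = P(A₂)·P(J)³ / (P(PQ)²·P(E)) = (0.00570)·(0.0319)³ / ((0.909)²·(0.0149)) = 1.50×10⁻⁵
Qp = 1.50×10⁻⁵ > Kp = 1.39×10⁻⁶, so the reverse reaction proceeds.

toward reactants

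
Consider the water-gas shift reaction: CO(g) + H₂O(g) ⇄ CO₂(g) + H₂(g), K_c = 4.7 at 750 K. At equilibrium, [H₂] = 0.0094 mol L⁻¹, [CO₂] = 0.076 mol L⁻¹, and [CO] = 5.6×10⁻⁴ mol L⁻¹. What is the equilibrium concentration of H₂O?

[H₂O] = 0.27 mol L⁻¹

At equilibrium, K_c = [CO₂]·[H₂] / ([CO]·[H₂O]) = 4.7.
(0.076)·(0.0094) / ((5.6×10⁻⁴)·([H₂O])) = 4.7
[H₂O] = 0.271 = 0.27 mol L⁻¹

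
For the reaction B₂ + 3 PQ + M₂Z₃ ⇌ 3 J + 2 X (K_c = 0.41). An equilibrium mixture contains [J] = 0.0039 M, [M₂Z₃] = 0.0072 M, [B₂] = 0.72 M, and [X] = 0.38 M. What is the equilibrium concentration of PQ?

At equilibrium, K_c = [J]³·[X]² / ([B₂]·[PQ]³·[M₂Z₃]) = 0.41.
(0.0039)³·(0.38)² / ((0.72)·([PQ])³·(0.0072)) = 0.41
[PQ]³ = 4.03×10⁻⁶ ⇒ [PQ] = 0.016 M

[PQ] = 0.016 M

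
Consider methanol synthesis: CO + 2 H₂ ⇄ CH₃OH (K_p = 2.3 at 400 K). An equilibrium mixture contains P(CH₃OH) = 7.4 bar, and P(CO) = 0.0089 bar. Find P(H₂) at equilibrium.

At equilibrium, K_p = P(CH₃OH) / (P(CO)·P(H₂)²) = 2.3.
(7.4) / ((0.0089)·(P(H₂))²) = 2.3
P(H₂)² = 362 ⇒ P(H₂) = 19 bar

P(H₂) = 19 bar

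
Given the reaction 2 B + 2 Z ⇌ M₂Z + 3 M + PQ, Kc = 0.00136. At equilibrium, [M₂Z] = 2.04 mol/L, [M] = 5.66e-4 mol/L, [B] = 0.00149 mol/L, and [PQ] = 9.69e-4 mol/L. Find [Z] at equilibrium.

[Z] = 0.0109 mol/L

At equilibrium, Kc = [M₂Z]·[M]³·[PQ] / ([B]²·[Z]²) = 0.00136.
(2.04)·(5.66e-4)³·(9.69e-4) / ((0.00149)²·([Z])²) = 0.00136
[Z]² = 1.19e-4 ⇒ [Z] = 0.0109 mol/L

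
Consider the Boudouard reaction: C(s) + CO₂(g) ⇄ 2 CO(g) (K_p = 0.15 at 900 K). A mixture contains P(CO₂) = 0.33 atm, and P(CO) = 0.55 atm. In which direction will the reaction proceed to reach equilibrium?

in the reverse direction

(C is a pure solid — omitted from Q_p.)
Q_p = P(CO)² / P(CO₂) = (0.55)² / (0.33) = 0.92
Q_p = 0.92 > K_p = 0.15, so the reverse reaction proceeds.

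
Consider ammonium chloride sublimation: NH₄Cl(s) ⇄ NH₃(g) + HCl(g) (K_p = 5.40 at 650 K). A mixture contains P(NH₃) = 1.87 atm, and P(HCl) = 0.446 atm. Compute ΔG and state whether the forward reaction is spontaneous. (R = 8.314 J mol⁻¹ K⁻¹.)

ΔG = -10.1 kJ/mol; the forward reaction is spontaneous

(NH₄Cl is a pure solid — omitted from Q_p.)
Q_p = P(NH₃)·P(HCl) = (1.87)·(0.446) = 0.834
ΔG = RT ln(Q_p/K_p) = (8.314 J mol⁻¹ K⁻¹)(650 K) × ln(0.834/5.40)
   = (5.404 kJ/mol)(-1.868) = -10.1 kJ/mol
ΔG < 0, so the forward reaction is spontaneous (proceeds forward).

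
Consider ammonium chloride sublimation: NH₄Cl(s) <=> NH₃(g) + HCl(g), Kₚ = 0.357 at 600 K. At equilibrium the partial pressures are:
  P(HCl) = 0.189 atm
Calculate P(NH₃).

(NH₄Cl is a pure solid — omitted from Kₚ.)
At equilibrium, Kₚ = P(NH₃)·P(HCl) = 0.357.
(P(NH₃))·(0.189) = 0.357
P(NH₃) = 1.89 atm

P(NH₃) = 1.89 atm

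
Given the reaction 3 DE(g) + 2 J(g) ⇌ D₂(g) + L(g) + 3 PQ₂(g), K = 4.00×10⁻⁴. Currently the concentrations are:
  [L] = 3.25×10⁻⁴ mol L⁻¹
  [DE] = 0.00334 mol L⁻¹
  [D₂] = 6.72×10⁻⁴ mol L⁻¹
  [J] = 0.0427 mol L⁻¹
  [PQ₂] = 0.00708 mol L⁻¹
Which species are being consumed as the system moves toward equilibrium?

Q = [D₂]·[L]·[PQ₂]³ / ([DE]³·[J]²) = (6.72×10⁻⁴)·(3.25×10⁻⁴)·(0.00708)³ / ((0.00334)³·(0.0427)²) = 0.00114
Q = 0.00114 > K = 4.00×10⁻⁴: net reverse reaction.

D₂, L, PQ₂ (products)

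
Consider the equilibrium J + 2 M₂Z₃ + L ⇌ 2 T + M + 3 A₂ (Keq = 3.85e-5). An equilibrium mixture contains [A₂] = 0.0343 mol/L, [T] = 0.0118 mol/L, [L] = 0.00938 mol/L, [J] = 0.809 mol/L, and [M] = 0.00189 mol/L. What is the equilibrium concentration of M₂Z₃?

[M₂Z₃] = 0.00603 mol/L

At equilibrium, Keq = [T]²·[M]·[A₂]³ / ([J]·[M₂Z₃]²·[L]) = 3.85e-5.
(0.0118)²·(0.00189)·(0.0343)³ / ((0.809)·([M₂Z₃])²·(0.00938)) = 3.85e-5
[M₂Z₃]² = 3.63e-5 ⇒ [M₂Z₃] = 0.00603 mol/L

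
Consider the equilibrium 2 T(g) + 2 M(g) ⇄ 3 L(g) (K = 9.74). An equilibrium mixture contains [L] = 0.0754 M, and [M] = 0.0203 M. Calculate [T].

[T] = 0.327 M

At equilibrium, K = [L]³ / ([T]²·[M]²) = 9.74.
(0.0754)³ / (([T])²·(0.0203)²) = 9.74
[T]² = 0.107 ⇒ [T] = 0.327 M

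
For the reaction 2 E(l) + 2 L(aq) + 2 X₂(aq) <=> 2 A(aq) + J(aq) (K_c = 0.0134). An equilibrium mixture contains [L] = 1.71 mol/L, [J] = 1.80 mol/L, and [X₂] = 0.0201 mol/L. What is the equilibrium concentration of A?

[A] = 0.00297 mol/L

(E is a pure liquid — omitted from K_c.)
At equilibrium, K_c = [A]²·[J] / ([L]²·[X₂]²) = 0.0134.
([A])²·(1.80) / ((1.71)²·(0.0201)²) = 0.0134
[A]² = 8.79×10⁻⁶ ⇒ [A] = 0.00297 mol/L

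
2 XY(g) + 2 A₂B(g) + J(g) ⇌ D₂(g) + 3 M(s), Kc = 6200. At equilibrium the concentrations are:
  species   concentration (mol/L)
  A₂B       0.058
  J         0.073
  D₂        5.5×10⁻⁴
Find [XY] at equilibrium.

[XY] = 0.019 mol/L

(M is a pure solid — omitted from Kc.)
At equilibrium, Kc = [D₂] / ([XY]²·[A₂B]²·[J]) = 6200.
(5.5×10⁻⁴) / (([XY])²·(0.058)²·(0.073)) = 6200
[XY]² = 3.61×10⁻⁴ ⇒ [XY] = 0.019 mol/L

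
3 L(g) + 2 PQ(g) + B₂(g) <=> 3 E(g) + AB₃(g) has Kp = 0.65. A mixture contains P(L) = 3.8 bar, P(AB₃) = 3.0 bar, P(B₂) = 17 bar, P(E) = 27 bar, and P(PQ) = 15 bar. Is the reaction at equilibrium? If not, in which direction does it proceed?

to the right

Qp = P(E)³·P(AB₃) / (P(L)³·P(PQ)²·P(B₂)) = (27)³·(3.0) / ((3.8)³·(15)²·(17)) = 0.28
Qp = 0.28 < Kp = 0.65, so the forward reaction proceeds.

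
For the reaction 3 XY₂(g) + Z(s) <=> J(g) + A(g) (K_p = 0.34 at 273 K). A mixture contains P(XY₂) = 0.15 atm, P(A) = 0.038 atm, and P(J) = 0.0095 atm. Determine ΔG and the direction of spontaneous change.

ΔG = -2.62 kJ/mol; the forward reaction is spontaneous

(Z is a pure solid — omitted from Q_p.)
Q_p = P(J)·P(A) / P(XY₂)³ = (0.0095)·(0.038) / (0.15)³ = 0.107
ΔG = RT ln(Q_p/K_p) = (8.314 J mol⁻¹ K⁻¹)(273 K) × ln(0.107/0.34)
   = (2.270 kJ/mol)(-1.156) = -2.62 kJ/mol
ΔG < 0, so the forward reaction is spontaneous (proceeds forward).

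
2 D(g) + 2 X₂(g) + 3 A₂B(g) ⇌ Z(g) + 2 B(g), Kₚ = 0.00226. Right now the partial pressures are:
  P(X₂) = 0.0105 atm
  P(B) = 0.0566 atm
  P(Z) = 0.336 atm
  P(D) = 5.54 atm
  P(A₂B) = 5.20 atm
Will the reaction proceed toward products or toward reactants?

no net change (already at equilibrium)

Qₚ = P(Z)·P(B)² / (P(D)²·P(X₂)²·P(A₂B)³) = (0.336)·(0.0566)² / ((5.54)²·(0.0105)²·(5.20)³) = 0.00226
Qₚ = 0.00226 = Kₚ, so the system is already at equilibrium.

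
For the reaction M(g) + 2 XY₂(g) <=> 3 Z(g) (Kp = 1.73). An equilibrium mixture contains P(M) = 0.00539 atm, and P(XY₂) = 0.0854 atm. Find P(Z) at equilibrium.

At equilibrium, Kp = P(Z)³ / (P(M)·P(XY₂)²) = 1.73.
(P(Z))³ / ((0.00539)·(0.0854)²) = 1.73
P(Z)³ = 6.80e-5 ⇒ P(Z) = 0.0408 atm

P(Z) = 0.0408 atm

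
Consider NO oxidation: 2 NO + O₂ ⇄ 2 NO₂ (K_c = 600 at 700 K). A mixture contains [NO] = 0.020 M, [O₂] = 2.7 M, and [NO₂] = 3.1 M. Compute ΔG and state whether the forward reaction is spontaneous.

ΔG = 15.7 kJ/mol; the forward reaction is non-spontaneous

Q_c = [NO₂]² / ([NO]²·[O₂]) = (3.1)² / ((0.020)²·(2.7)) = 8900
ΔG = RT ln(Q_c/K_c) = (8.314 J mol⁻¹ K⁻¹)(700 K) × ln(8900/600)
   = (5.820 kJ/mol)(2.697) = 15.7 kJ/mol
ΔG > 0, so the forward reaction is non-spontaneous (proceeds in reverse).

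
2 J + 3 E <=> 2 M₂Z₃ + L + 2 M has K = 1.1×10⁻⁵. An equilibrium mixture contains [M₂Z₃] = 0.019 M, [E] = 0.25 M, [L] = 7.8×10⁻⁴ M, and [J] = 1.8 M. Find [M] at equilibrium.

At equilibrium, K = [M₂Z₃]²·[L]·[M]² / ([J]²·[E]³) = 1.1×10⁻⁵.
(0.019)²·(7.8×10⁻⁴)·([M])² / ((1.8)²·(0.25)³) = 1.1×10⁻⁵
[M]² = 1.98 ⇒ [M] = 1.4 M

[M] = 1.4 M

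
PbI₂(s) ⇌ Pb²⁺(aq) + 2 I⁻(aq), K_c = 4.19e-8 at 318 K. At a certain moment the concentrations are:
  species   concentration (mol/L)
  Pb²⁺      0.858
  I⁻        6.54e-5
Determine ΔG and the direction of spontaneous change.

(PbI₂ is a pure solid — omitted from Q_c.)
Q_c = [Pb²⁺]·[I⁻]² = (0.858)·(6.54e-5)² = 3.67e-9
ΔG = RT ln(Q_c/K_c) = (8.314 J mol⁻¹ K⁻¹)(318 K) × ln(3.67e-9/4.19e-8)
   = (2.644 kJ/mol)(-2.435) = -6.44 kJ/mol
ΔG < 0, so the forward reaction is spontaneous (proceeds forward).

ΔG = -6.44 kJ/mol; the forward reaction is spontaneous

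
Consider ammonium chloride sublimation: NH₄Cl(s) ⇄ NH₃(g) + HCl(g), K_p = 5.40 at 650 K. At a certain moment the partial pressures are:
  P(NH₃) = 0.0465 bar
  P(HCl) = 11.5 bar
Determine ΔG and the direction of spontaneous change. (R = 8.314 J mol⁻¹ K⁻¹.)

ΔG = -12.5 kJ/mol; the forward reaction is spontaneous

(NH₄Cl is a pure solid — omitted from Q_p.)
Q_p = P(NH₃)·P(HCl) = (0.0465)·(11.5) = 0.535
ΔG = RT ln(Q_p/K_p) = (8.314 J mol⁻¹ K⁻¹)(650 K) × ln(0.535/5.40)
   = (5.404 kJ/mol)(-2.312) = -12.5 kJ/mol
ΔG < 0, so the forward reaction is spontaneous (proceeds forward).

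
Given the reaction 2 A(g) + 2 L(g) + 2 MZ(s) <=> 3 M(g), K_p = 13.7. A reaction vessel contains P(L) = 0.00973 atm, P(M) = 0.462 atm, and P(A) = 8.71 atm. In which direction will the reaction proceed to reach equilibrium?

(MZ is a pure solid — omitted from Q_p.)
Q_p = P(M)³ / (P(A)²·P(L)²) = (0.462)³ / ((8.71)²·(0.00973)²) = 13.7
Q_p = 13.7 = K_p, so the system is already at equilibrium.

no net change (already at equilibrium)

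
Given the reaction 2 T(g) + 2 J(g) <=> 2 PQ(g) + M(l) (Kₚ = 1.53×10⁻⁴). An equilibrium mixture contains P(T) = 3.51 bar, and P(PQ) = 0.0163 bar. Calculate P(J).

(M is a pure liquid — omitted from Kₚ.)
At equilibrium, Kₚ = P(PQ)² / (P(T)²·P(J)²) = 1.53×10⁻⁴.
(0.0163)² / ((3.51)²·(P(J))²) = 1.53×10⁻⁴
P(J)² = 0.141 ⇒ P(J) = 0.375 bar

P(J) = 0.375 bar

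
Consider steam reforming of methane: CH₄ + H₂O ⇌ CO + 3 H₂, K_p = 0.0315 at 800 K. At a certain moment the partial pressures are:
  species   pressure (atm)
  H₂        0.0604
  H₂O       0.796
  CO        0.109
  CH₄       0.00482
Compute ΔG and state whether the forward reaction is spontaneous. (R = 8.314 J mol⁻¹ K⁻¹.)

ΔG = -10.7 kJ/mol; the forward reaction is spontaneous

Q_p = P(CO)·P(H₂)³ / (P(CH₄)·P(H₂O)) = (0.109)·(0.0604)³ / ((0.00482)·(0.796)) = 0.00626
ΔG = RT ln(Q_p/K_p) = (8.314 J mol⁻¹ K⁻¹)(800 K) × ln(0.00626/0.0315)
   = (6.651 kJ/mol)(-1.616) = -10.7 kJ/mol
ΔG < 0, so the forward reaction is spontaneous (proceeds forward).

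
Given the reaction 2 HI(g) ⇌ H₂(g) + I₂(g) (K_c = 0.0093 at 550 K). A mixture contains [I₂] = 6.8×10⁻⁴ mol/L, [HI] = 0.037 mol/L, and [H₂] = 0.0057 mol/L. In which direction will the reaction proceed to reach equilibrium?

Q_c = [H₂]·[I₂] / [HI]² = (0.0057)·(6.8×10⁻⁴) / (0.037)² = 0.0028
Q_c = 0.0028 < K_c = 0.0093, so the forward reaction proceeds.

toward products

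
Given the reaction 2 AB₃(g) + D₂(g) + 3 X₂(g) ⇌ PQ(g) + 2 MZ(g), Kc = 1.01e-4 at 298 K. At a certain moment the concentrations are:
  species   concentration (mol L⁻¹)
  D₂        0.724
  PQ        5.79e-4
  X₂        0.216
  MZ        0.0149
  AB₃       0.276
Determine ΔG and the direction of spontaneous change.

Qc = [PQ]·[MZ]² / ([AB₃]²·[D₂]·[X₂]³) = (5.79e-4)·(0.0149)² / ((0.276)²·(0.724)·(0.216)³) = 2.31e-4
ΔG = RT ln(Qc/Kc) = (8.314 J mol⁻¹ K⁻¹)(298 K) × ln(2.31e-4/1.01e-4)
   = (2.478 kJ/mol)(0.8273) = 2.05 kJ/mol
ΔG > 0, so the forward reaction is non-spontaneous (proceeds in reverse).

ΔG = 2.05 kJ/mol; the forward reaction is non-spontaneous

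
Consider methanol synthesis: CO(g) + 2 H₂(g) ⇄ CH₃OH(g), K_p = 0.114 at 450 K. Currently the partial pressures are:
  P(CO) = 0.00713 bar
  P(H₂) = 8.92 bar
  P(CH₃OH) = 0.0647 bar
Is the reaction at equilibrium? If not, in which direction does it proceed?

Q_p = P(CH₃OH) / (P(CO)·P(H₂)²) = (0.0647) / ((0.00713)·(8.92)²) = 0.114
Q_p = 0.114 = K_p, so the system is already at equilibrium.

no net change (already at equilibrium)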